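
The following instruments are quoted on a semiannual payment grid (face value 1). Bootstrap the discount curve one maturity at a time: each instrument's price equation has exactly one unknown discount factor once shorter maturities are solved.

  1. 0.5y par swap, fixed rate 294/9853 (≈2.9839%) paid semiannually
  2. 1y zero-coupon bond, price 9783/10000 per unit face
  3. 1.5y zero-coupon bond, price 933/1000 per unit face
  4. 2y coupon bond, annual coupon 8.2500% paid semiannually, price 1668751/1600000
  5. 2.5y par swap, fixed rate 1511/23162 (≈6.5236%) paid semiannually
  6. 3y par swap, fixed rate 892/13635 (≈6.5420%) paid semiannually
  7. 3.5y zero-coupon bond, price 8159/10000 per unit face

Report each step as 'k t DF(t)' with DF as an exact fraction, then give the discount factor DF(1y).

1 1/2 9853/10000
2 1 9783/10000
3 3/2 933/1000
4 2 8869/10000
5 5/2 8489/10000
6 3 1027/1250
7 7/2 8159/10000
DF(1y) = 9783/10000 ≈ 0.978300

step 1 [0.5y] swap r/2=147/9853: DF=(1 − 147/9853·(0))/(1+147/9853) = 9853/10000 ≈ 0.985300
step 2 [1y] zero: DF = P = 9783/10000 ≈ 0.978300
step 3 [1.5y] zero: DF = P = 933/1000 ≈ 0.933000
step 4 [2y] bond c/2=33/800: DF=(1668751/1600000 − 33/800·(0.985300+0.978300+0.933000))/(1+33/800) = 8869/10000 ≈ 0.886900
step 5 [2.5y] swap r/2=1511/46324: DF=(1 − 1511/46324·(0.985300+0.978300+0.933000+0.886900))/(1+1511/46324) = 8489/10000 ≈ 0.848900
step 6 [3y] swap r/2=446/13635: DF=(1 − 446/13635·(0.985300+0.978300+0.933000+0.886900+0.848900))/(1+446/13635) = 1027/1250 ≈ 0.821600
step 7 [3.5y] zero: DF = P = 8159/10000 ≈ 0.815900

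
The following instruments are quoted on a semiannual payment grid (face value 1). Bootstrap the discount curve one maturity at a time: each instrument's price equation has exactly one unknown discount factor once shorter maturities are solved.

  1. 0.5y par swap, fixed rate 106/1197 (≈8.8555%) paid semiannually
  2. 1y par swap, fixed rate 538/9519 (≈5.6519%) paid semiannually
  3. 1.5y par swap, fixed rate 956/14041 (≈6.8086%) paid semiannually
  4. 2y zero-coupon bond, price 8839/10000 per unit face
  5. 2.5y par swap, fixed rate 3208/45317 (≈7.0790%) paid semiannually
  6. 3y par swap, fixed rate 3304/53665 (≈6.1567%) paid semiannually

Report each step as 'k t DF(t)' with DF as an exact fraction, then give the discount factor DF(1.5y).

1 1/2 1197/1250
2 1 4731/5000
3 3/2 2261/2500
4 2 8839/10000
5 5/2 2099/2500
6 3 2087/2500
DF(1.5y) = 2261/2500 ≈ 0.904400

step 1 [0.5y] swap r/2=53/1197: DF=(1 − 53/1197·(0))/(1+53/1197) = 1197/1250 ≈ 0.957600
step 2 [1y] swap r/2=269/9519: DF=(1 − 269/9519·(0.957600))/(1+269/9519) = 4731/5000 ≈ 0.946200
step 3 [1.5y] swap r/2=478/14041: DF=(1 − 478/14041·(0.957600+0.946200))/(1+478/14041) = 2261/2500 ≈ 0.904400
step 4 [2y] zero: DF = P = 8839/10000 ≈ 0.883900
step 5 [2.5y] swap r/2=1604/45317: DF=(1 − 1604/45317·(0.957600+0.946200+0.904400+0.883900))/(1+1604/45317) = 2099/2500 ≈ 0.839600
step 6 [3y] swap r/2=1652/53665: DF=(1 − 1652/53665·(0.957600+0.946200+0.904400+0.883900+0.839600))/(1+1652/53665) = 2087/2500 ≈ 0.834800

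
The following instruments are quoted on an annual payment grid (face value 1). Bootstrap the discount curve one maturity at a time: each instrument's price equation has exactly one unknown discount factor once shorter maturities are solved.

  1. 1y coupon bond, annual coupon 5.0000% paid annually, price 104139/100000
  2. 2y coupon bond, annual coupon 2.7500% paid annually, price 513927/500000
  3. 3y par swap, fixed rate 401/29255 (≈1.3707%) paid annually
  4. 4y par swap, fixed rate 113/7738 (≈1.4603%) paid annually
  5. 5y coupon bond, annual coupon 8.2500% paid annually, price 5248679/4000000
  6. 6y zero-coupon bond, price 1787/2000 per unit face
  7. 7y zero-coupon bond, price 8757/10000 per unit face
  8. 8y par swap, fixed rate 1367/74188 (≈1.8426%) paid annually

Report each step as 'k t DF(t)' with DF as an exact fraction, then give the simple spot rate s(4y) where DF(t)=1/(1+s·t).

step 1 [1y] bond c/1=1/20: DF=(104139/100000 − 1/20·(0))/(1+1/20) = 4959/5000 ≈ 0.991800
step 2 [2y] bond c/1=11/400: DF=(513927/500000 − 11/400·(0.991800))/(1+11/400) = 4869/5000 ≈ 0.973800
step 3 [3y] swap r/1=401/29255: DF=(1 − 401/29255·(0.991800+0.973800))/(1+401/29255) = 9599/10000 ≈ 0.959900
step 4 [4y] swap r/1=113/7738: DF=(1 − 113/7738·(0.991800+0.973800+0.959900))/(1+113/7738) = 1887/2000 ≈ 0.943500
step 5 [5y] bond c/1=33/400: DF=(5248679/4000000 − 33/400·(0.991800+0.973800+0.959900+0.943500))/(1+33/400) = 9173/10000 ≈ 0.917300
step 6 [6y] zero: DF = P = 1787/2000 ≈ 0.893500
step 7 [7y] zero: DF = P = 8757/10000 ≈ 0.875700
step 8 [8y] swap r/1=1367/74188: DF=(1 − 1367/74188·(0.991800+0.973800+0.959900+0.943500+0.917300+0.893500+0.875700))/(1+1367/74188) = 8633/10000 ≈ 0.863300

1 1 4959/5000
2 2 4869/5000
3 3 9599/10000
4 4 1887/2000
5 5 9173/10000
6 6 1787/2000
7 7 8757/10000
8 8 8633/10000
s(4y) = (1/(1887/2000) − 1)/(4) = 113/7548 ≈ 1.4971%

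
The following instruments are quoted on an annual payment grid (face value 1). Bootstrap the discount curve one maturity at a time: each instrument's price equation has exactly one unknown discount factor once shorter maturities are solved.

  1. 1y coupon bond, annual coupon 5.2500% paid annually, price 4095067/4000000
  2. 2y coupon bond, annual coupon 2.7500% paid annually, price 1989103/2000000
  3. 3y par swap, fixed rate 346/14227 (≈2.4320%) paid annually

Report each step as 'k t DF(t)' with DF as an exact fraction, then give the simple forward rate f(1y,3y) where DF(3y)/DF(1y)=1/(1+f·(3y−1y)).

step 1 [1y] bond c/1=21/400: DF=(4095067/4000000 − 21/400·(0))/(1+21/400) = 9727/10000 ≈ 0.972700
step 2 [2y] bond c/1=11/400: DF=(1989103/2000000 − 11/400·(0.972700))/(1+11/400) = 9419/10000 ≈ 0.941900
step 3 [3y] swap r/1=346/14227: DF=(1 − 346/14227·(0.972700+0.941900))/(1+346/14227) = 2327/2500 ≈ 0.930800

1 1 9727/10000
2 2 9419/10000
3 3 2327/2500
f(1y,3y) = ((9727/10000)/(2327/2500) − 1)/(2) = 419/18616 ≈ 2.2508%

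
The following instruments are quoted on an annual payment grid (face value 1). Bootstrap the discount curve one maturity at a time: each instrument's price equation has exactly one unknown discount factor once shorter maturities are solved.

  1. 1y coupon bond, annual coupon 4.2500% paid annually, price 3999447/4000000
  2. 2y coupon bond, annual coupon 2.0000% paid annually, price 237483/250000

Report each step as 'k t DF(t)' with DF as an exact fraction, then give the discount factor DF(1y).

step 1 [1y] bond c/1=17/400: DF=(3999447/4000000 − 17/400·(0))/(1+17/400) = 9591/10000 ≈ 0.959100
step 2 [2y] bond c/1=1/50: DF=(237483/250000 − 1/50·(0.959100))/(1+1/50) = 73/80 ≈ 0.912500

1 1 9591/10000
2 2 73/80
DF(1y) = 9591/10000 ≈ 0.959100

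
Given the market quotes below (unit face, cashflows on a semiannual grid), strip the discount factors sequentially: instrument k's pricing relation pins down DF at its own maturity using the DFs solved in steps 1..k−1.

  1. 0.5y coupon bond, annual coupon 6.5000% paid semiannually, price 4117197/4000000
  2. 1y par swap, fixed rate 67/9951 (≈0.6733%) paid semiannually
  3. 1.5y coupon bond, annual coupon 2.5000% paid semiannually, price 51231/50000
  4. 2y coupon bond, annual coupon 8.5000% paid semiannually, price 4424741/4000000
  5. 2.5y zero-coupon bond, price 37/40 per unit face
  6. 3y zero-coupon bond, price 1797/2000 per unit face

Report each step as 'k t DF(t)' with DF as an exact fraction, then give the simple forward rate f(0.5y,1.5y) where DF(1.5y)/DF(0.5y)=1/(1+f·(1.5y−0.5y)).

1 1/2 9969/10000
2 1 9933/10000
3 3/2 4937/5000
4 2 9397/10000
5 5/2 37/40
6 3 1797/2000
f(0.5y,1.5y) = ((9969/10000)/(4937/5000) − 1)/(1) = 95/9874 ≈ 0.9621%

step 1 [0.5y] bond c/2=13/400: DF=(4117197/4000000 − 13/400·(0))/(1+13/400) = 9969/10000 ≈ 0.996900
step 2 [1y] swap r/2=67/19902: DF=(1 − 67/19902·(0.996900))/(1+67/19902) = 9933/10000 ≈ 0.993300
step 3 [1.5y] bond c/2=1/80: DF=(51231/50000 − 1/80·(0.996900+0.993300))/(1+1/80) = 4937/5000 ≈ 0.987400
step 4 [2y] bond c/2=17/400: DF=(4424741/4000000 − 17/400·(0.996900+0.993300+0.987400))/(1+17/400) = 9397/10000 ≈ 0.939700
step 5 [2.5y] zero: DF = P = 37/40 ≈ 0.925000
step 6 [3y] zero: DF = P = 1797/2000 ≈ 0.898500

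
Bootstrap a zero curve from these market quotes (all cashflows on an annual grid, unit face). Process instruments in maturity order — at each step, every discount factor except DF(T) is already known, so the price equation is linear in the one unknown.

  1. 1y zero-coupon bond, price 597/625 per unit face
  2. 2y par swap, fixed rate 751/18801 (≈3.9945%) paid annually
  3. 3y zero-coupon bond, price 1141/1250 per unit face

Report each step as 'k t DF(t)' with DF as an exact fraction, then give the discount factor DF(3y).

step 1 [1y] zero: DF = P = 597/625 ≈ 0.955200
step 2 [2y] swap r/1=751/18801: DF=(1 − 751/18801·(0.955200))/(1+751/18801) = 9249/10000 ≈ 0.924900
step 3 [3y] zero: DF = P = 1141/1250 ≈ 0.912800

1 1 597/625
2 2 9249/10000
3 3 1141/1250
DF(3y) = 1141/1250 ≈ 0.912800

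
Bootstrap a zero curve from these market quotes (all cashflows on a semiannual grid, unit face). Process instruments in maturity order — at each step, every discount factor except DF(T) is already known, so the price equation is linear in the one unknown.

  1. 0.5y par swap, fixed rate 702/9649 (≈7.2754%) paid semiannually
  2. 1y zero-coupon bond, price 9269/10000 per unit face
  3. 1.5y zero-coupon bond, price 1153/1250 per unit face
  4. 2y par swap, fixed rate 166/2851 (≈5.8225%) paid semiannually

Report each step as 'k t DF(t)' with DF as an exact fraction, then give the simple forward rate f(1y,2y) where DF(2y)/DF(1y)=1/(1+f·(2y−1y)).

1 1/2 9649/10000
2 1 9269/10000
3 3/2 1153/1250
4 2 8921/10000
f(1y,2y) = ((9269/10000)/(8921/10000) − 1)/(1) = 348/8921 ≈ 3.9009%

step 1 [0.5y] swap r/2=351/9649: DF=(1 − 351/9649·(0))/(1+351/9649) = 9649/10000 ≈ 0.964900
step 2 [1y] zero: DF = P = 9269/10000 ≈ 0.926900
step 3 [1.5y] zero: DF = P = 1153/1250 ≈ 0.922400
step 4 [2y] swap r/2=83/2851: DF=(1 − 83/2851·(0.964900+0.926900+0.922400))/(1+83/2851) = 8921/10000 ≈ 0.892100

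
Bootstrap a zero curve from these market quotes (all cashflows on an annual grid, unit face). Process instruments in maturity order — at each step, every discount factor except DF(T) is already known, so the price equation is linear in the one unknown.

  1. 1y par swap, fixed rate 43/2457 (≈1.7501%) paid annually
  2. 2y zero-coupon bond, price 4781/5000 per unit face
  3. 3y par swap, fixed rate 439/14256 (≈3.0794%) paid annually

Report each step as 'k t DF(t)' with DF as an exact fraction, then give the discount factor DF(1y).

step 1 [1y] swap r/1=43/2457: DF=(1 − 43/2457·(0))/(1+43/2457) = 2457/2500 ≈ 0.982800
step 2 [2y] zero: DF = P = 4781/5000 ≈ 0.956200
step 3 [3y] swap r/1=439/14256: DF=(1 − 439/14256·(0.982800+0.956200))/(1+439/14256) = 4561/5000 ≈ 0.912200

1 1 2457/2500
2 2 4781/5000
3 3 4561/5000
DF(1y) = 2457/2500 ≈ 0.982800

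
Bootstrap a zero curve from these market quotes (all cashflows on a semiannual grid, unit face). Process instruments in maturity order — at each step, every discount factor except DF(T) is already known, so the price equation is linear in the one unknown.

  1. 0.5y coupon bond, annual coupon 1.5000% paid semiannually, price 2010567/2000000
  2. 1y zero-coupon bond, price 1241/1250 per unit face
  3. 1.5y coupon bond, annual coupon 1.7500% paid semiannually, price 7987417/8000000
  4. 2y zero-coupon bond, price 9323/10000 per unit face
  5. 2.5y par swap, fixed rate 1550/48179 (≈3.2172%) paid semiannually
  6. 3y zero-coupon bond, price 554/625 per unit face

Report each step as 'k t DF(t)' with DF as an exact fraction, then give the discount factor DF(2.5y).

step 1 [0.5y] bond c/2=3/400: DF=(2010567/2000000 − 3/400·(0))/(1+3/400) = 4989/5000 ≈ 0.997800
step 2 [1y] zero: DF = P = 1241/1250 ≈ 0.992800
step 3 [1.5y] bond c/2=7/800: DF=(7987417/8000000 − 7/800·(0.997800+0.992800))/(1+7/800) = 389/400 ≈ 0.972500
step 4 [2y] zero: DF = P = 9323/10000 ≈ 0.932300
step 5 [2.5y] swap r/2=775/48179: DF=(1 − 775/48179·(0.997800+0.992800+0.972500+0.932300))/(1+775/48179) = 369/400 ≈ 0.922500
step 6 [3y] zero: DF = P = 554/625 ≈ 0.886400

1 1/2 4989/5000
2 1 1241/1250
3 3/2 389/400
4 2 9323/10000
5 5/2 369/400
6 3 554/625
DF(2.5y) = 369/400 ≈ 0.922500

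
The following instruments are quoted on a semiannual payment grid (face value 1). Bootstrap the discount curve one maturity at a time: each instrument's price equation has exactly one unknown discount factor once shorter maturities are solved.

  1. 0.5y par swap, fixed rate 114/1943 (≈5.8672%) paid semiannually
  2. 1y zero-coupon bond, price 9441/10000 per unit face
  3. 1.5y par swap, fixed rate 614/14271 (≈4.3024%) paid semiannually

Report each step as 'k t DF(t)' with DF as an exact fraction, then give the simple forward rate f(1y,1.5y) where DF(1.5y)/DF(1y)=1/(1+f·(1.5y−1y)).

1 1/2 1943/2000
2 1 9441/10000
3 3/2 4693/5000
f(1y,1.5y) = ((9441/10000)/(4693/5000) − 1)/(1/2) = 55/4693 ≈ 1.1720%

step 1 [0.5y] swap r/2=57/1943: DF=(1 − 57/1943·(0))/(1+57/1943) = 1943/2000 ≈ 0.971500
step 2 [1y] zero: DF = P = 9441/10000 ≈ 0.944100
step 3 [1.5y] swap r/2=307/14271: DF=(1 − 307/14271·(0.971500+0.944100))/(1+307/14271) = 4693/5000 ≈ 0.938600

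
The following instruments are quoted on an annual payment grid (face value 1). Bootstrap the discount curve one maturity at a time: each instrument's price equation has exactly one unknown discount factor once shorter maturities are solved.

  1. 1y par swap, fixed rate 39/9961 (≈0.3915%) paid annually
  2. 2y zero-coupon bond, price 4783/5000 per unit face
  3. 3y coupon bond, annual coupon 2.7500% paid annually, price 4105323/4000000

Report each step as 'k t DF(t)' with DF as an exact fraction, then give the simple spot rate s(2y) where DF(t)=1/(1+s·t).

step 1 [1y] swap r/1=39/9961: DF=(1 − 39/9961·(0))/(1+39/9961) = 9961/10000 ≈ 0.996100
step 2 [2y] zero: DF = P = 4783/5000 ≈ 0.956600
step 3 [3y] bond c/1=11/400: DF=(4105323/4000000 − 11/400·(0.996100+0.956600))/(1+11/400) = 4733/5000 ≈ 0.946600

1 1 9961/10000
2 2 4783/5000
3 3 4733/5000
s(2y) = (1/(4783/5000) − 1)/(2) = 217/9566 ≈ 2.2685%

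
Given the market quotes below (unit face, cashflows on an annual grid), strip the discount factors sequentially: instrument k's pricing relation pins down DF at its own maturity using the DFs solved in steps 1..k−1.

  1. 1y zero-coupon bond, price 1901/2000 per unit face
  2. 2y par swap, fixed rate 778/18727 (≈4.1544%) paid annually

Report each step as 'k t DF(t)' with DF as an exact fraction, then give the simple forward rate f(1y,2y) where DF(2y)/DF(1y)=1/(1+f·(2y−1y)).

1 1 1901/2000
2 2 4611/5000
f(1y,2y) = ((1901/2000)/(4611/5000) − 1)/(1) = 283/9222 ≈ 3.0687%

step 1 [1y] zero: DF = P = 1901/2000 ≈ 0.950500
step 2 [2y] swap r/1=778/18727: DF=(1 − 778/18727·(0.950500))/(1+778/18727) = 4611/5000 ≈ 0.922200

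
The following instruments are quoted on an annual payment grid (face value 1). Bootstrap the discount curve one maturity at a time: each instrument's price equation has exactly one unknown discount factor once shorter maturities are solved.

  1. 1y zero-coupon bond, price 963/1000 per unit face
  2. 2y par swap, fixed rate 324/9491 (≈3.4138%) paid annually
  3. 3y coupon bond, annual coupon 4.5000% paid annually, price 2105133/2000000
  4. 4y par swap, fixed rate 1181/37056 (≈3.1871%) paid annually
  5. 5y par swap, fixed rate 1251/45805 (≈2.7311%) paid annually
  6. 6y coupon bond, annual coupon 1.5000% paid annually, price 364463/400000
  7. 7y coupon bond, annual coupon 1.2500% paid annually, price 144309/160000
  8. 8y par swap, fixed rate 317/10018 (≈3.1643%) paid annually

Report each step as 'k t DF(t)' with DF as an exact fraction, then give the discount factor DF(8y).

step 1 [1y] zero: DF = P = 963/1000 ≈ 0.963000
step 2 [2y] swap r/1=324/9491: DF=(1 − 324/9491·(0.963000))/(1+324/9491) = 1169/1250 ≈ 0.935200
step 3 [3y] bond c/1=9/200: DF=(2105133/2000000 − 9/200·(0.963000+0.935200))/(1+9/200) = 1851/2000 ≈ 0.925500
step 4 [4y] swap r/1=1181/37056: DF=(1 − 1181/37056·(0.963000+0.935200+0.925500))/(1+1181/37056) = 8819/10000 ≈ 0.881900
step 5 [5y] swap r/1=1251/45805: DF=(1 − 1251/45805·(0.963000+0.935200+0.925500+0.881900))/(1+1251/45805) = 8749/10000 ≈ 0.874900
step 6 [6y] bond c/1=3/200: DF=(364463/400000 − 3/200·(0.963000+0.935200+0.925500+0.881900+0.874900))/(1+3/200) = 83/100 ≈ 0.830000
step 7 [7y] bond c/1=1/80: DF=(144309/160000 − 1/80·(0.963000+0.935200+0.925500+0.881900+0.874900+0.830000))/(1+1/80) = 103/125 ≈ 0.824000
step 8 [8y] swap r/1=317/10018: DF=(1 − 317/10018·(0.963000+0.935200+0.925500+0.881900+0.874900+0.830000+0.824000))/(1+317/10018) = 7781/10000 ≈ 0.778100

1 1 963/1000
2 2 1169/1250
3 3 1851/2000
4 4 8819/10000
5 5 8749/10000
6 6 83/100
7 7 103/125
8 8 7781/10000
DF(8y) = 7781/10000 ≈ 0.778100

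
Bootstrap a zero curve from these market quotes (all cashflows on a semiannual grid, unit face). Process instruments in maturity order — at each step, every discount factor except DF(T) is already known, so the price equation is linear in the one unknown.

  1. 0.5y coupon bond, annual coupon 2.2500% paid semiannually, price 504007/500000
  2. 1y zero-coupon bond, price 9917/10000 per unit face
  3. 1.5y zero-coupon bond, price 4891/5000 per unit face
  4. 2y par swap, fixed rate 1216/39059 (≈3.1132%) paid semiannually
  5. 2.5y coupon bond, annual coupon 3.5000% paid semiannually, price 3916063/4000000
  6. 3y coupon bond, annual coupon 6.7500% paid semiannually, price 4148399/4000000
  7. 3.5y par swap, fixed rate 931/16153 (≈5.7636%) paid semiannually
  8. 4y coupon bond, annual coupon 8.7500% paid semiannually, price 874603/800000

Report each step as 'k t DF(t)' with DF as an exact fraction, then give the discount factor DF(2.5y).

step 1 [0.5y] bond c/2=9/800: DF=(504007/500000 − 9/800·(0))/(1+9/800) = 623/625 ≈ 0.996800
step 2 [1y] zero: DF = P = 9917/10000 ≈ 0.991700
step 3 [1.5y] zero: DF = P = 4891/5000 ≈ 0.978200
step 4 [2y] swap r/2=608/39059: DF=(1 − 608/39059·(0.996800+0.991700+0.978200))/(1+608/39059) = 587/625 ≈ 0.939200
step 5 [2.5y] bond c/2=7/400: DF=(3916063/4000000 − 7/400·(0.996800+0.991700+0.978200+0.939200))/(1+7/400) = 179/200 ≈ 0.895000
step 6 [3y] bond c/2=27/800: DF=(4148399/4000000 − 27/800·(0.996800+0.991700+0.978200+0.939200+0.895000))/(1+27/800) = 1693/2000 ≈ 0.846500
step 7 [3.5y] swap r/2=931/32306: DF=(1 − 931/32306·(0.996800+0.991700+0.978200+0.939200+0.895000+0.846500))/(1+931/32306) = 4069/5000 ≈ 0.813800
step 8 [4y] bond c/2=7/160: DF=(874603/800000 − 7/160·(0.996800+0.991700+0.978200+0.939200+0.895000+0.846500+0.813800))/(1+7/160) = 3883/5000 ≈ 0.776600

1 1/2 623/625
2 1 9917/10000
3 3/2 4891/5000
4 2 587/625
5 5/2 179/200
6 3 1693/2000
7 7/2 4069/5000
8 4 3883/5000
DF(2.5y) = 179/200 ≈ 0.895000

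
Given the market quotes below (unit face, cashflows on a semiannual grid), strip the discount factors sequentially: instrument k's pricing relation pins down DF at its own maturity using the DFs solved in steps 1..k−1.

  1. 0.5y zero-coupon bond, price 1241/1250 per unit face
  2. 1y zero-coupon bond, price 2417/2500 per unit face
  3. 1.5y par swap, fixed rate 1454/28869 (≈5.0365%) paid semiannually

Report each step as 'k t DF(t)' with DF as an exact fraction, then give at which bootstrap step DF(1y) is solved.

step 1 [0.5y] zero: DF = P = 1241/1250 ≈ 0.992800
step 2 [1y] zero: DF = P = 2417/2500 ≈ 0.966800
step 3 [1.5y] swap r/2=727/28869: DF=(1 − 727/28869·(0.992800+0.966800))/(1+727/28869) = 9273/10000 ≈ 0.927300

1 1/2 1241/1250
2 1 2417/2500
3 3/2 9273/10000
DF(1y) is solved at step 2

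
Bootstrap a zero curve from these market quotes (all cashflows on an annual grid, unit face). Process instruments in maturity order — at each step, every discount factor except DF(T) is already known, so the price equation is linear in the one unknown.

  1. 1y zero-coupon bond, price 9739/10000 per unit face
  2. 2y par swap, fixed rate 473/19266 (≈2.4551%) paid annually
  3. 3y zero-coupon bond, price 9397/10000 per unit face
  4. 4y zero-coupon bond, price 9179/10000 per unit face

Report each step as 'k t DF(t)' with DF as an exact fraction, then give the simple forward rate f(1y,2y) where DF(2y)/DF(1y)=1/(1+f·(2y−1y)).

step 1 [1y] zero: DF = P = 9739/10000 ≈ 0.973900
step 2 [2y] swap r/1=473/19266: DF=(1 − 473/19266·(0.973900))/(1+473/19266) = 9527/10000 ≈ 0.952700
step 3 [3y] zero: DF = P = 9397/10000 ≈ 0.939700
step 4 [4y] zero: DF = P = 9179/10000 ≈ 0.917900

1 1 9739/10000
2 2 9527/10000
3 3 9397/10000
4 4 9179/10000
f(1y,2y) = ((9739/10000)/(9527/10000) − 1)/(1) = 212/9527 ≈ 2.2253%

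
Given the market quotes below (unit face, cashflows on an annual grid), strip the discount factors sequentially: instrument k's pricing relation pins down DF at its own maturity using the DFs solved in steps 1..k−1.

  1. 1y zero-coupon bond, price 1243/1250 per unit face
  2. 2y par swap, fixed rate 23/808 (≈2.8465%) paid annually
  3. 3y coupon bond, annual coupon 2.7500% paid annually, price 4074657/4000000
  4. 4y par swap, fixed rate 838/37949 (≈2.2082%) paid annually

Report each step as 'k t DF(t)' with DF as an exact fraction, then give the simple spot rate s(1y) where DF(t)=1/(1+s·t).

1 1 1243/1250
2 2 1181/1250
3 3 1879/2000
4 4 4581/5000
s(1y) = (1/(1243/1250) − 1)/(1) = 7/1243 ≈ 0.5632%

step 1 [1y] zero: DF = P = 1243/1250 ≈ 0.994400
step 2 [2y] swap r/1=23/808: DF=(1 − 23/808·(0.994400))/(1+23/808) = 1181/1250 ≈ 0.944800
step 3 [3y] bond c/1=11/400: DF=(4074657/4000000 − 11/400·(0.994400+0.944800))/(1+11/400) = 1879/2000 ≈ 0.939500
step 4 [4y] swap r/1=838/37949: DF=(1 − 838/37949·(0.994400+0.944800+0.939500))/(1+838/37949) = 4581/5000 ≈ 0.916200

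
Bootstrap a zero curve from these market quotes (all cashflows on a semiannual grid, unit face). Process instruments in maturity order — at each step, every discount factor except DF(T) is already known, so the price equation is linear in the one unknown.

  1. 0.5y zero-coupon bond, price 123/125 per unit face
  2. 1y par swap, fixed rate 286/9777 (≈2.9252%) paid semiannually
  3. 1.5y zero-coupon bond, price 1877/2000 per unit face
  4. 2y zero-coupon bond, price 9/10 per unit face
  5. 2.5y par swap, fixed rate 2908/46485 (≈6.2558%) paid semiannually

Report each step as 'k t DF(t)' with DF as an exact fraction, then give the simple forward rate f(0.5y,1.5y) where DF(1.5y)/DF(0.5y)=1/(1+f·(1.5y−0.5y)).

step 1 [0.5y] zero: DF = P = 123/125 ≈ 0.984000
step 2 [1y] swap r/2=143/9777: DF=(1 − 143/9777·(0.984000))/(1+143/9777) = 4857/5000 ≈ 0.971400
step 3 [1.5y] zero: DF = P = 1877/2000 ≈ 0.938500
step 4 [2y] zero: DF = P = 9/10 ≈ 0.900000
step 5 [2.5y] swap r/2=1454/46485: DF=(1 − 1454/46485·(0.984000+0.971400+0.938500+0.900000))/(1+1454/46485) = 4273/5000 ≈ 0.854600

1 1/2 123/125
2 1 4857/5000
3 3/2 1877/2000
4 2 9/10
5 5/2 4273/5000
f(0.5y,1.5y) = ((123/125)/(1877/2000) − 1)/(1) = 91/1877 ≈ 4.8482%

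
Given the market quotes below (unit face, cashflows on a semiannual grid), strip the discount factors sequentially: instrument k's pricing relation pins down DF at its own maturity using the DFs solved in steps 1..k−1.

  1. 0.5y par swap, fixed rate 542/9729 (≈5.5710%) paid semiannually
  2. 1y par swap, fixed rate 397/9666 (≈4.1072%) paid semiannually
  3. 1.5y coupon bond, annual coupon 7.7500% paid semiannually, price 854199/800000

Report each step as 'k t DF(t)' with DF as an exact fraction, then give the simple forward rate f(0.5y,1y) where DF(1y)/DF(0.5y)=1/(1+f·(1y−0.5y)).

1 1/2 9729/10000
2 1 9603/10000
3 3/2 4779/5000
f(0.5y,1y) = ((9729/10000)/(9603/10000) − 1)/(1/2) = 28/1067 ≈ 2.6242%

step 1 [0.5y] swap r/2=271/9729: DF=(1 − 271/9729·(0))/(1+271/9729) = 9729/10000 ≈ 0.972900
step 2 [1y] swap r/2=397/19332: DF=(1 − 397/19332·(0.972900))/(1+397/19332) = 9603/10000 ≈ 0.960300
step 3 [1.5y] bond c/2=31/800: DF=(854199/800000 − 31/800·(0.972900+0.960300))/(1+31/800) = 4779/5000 ≈ 0.955800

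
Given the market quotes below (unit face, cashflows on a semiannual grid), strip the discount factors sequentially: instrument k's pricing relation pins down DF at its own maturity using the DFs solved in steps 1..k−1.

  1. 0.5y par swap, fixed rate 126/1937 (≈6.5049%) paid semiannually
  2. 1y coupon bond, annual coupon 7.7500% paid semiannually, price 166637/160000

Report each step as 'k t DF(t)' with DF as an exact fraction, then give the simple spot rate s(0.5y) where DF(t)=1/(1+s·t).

1 1/2 1937/2000
2 1 1933/2000
s(0.5y) = (1/(1937/2000) − 1)/(1/2) = 126/1937 ≈ 6.5049%

step 1 [0.5y] swap r/2=63/1937: DF=(1 − 63/1937·(0))/(1+63/1937) = 1937/2000 ≈ 0.968500
step 2 [1y] bond c/2=31/800: DF=(166637/160000 − 31/800·(0.968500))/(1+31/800) = 1933/2000 ≈ 0.966500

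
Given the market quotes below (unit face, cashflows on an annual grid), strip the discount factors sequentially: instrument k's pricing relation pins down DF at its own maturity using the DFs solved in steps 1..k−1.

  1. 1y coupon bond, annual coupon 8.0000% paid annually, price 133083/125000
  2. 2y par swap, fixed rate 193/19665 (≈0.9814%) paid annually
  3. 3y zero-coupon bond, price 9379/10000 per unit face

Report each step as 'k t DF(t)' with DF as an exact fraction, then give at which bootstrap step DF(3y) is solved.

1 1 4929/5000
2 2 9807/10000
3 3 9379/10000
DF(3y) is solved at step 3

step 1 [1y] bond c/1=2/25: DF=(133083/125000 − 2/25·(0))/(1+2/25) = 4929/5000 ≈ 0.985800
step 2 [2y] swap r/1=193/19665: DF=(1 − 193/19665·(0.985800))/(1+193/19665) = 9807/10000 ≈ 0.980700
step 3 [3y] zero: DF = P = 9379/10000 ≈ 0.937900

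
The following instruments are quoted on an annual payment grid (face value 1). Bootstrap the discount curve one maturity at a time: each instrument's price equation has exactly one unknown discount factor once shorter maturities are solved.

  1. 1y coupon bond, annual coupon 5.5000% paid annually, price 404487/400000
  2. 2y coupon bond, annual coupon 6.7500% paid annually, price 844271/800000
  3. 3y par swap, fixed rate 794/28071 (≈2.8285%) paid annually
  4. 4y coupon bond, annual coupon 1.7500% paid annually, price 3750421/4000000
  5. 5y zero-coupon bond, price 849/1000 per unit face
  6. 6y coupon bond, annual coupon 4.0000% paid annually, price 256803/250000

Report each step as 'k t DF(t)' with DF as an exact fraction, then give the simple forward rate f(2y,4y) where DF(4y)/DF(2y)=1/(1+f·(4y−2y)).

1 1 1917/2000
2 2 116/125
3 3 4603/5000
4 4 2183/2500
5 5 849/1000
6 6 1627/2000
f(2y,4y) = ((116/125)/(2183/2500) − 1)/(2) = 137/4366 ≈ 3.1379%

step 1 [1y] bond c/1=11/200: DF=(404487/400000 − 11/200·(0))/(1+11/200) = 1917/2000 ≈ 0.958500
step 2 [2y] bond c/1=27/400: DF=(844271/800000 − 27/400·(0.958500))/(1+27/400) = 116/125 ≈ 0.928000
step 3 [3y] swap r/1=794/28071: DF=(1 − 794/28071·(0.958500+0.928000))/(1+794/28071) = 4603/5000 ≈ 0.920600
step 4 [4y] bond c/1=7/400: DF=(3750421/4000000 − 7/400·(0.958500+0.928000+0.920600))/(1+7/400) = 2183/2500 ≈ 0.873200
step 5 [5y] zero: DF = P = 849/1000 ≈ 0.849000
step 6 [6y] bond c/1=1/25: DF=(256803/250000 − 1/25·(0.958500+0.928000+0.920600+0.873200+0.849000))/(1+1/25) = 1627/2000 ≈ 0.813500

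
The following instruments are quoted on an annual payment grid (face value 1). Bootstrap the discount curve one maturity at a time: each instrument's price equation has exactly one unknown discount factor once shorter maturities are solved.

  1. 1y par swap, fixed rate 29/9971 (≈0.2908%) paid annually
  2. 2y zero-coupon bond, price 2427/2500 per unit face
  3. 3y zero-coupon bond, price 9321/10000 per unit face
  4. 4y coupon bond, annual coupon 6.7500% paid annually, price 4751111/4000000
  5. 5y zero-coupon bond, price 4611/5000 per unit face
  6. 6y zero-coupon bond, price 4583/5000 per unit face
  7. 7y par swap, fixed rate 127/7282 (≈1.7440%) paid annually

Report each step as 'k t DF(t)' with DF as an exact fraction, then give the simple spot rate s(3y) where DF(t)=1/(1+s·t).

step 1 [1y] swap r/1=29/9971: DF=(1 − 29/9971·(0))/(1+29/9971) = 9971/10000 ≈ 0.997100
step 2 [2y] zero: DF = P = 2427/2500 ≈ 0.970800
step 3 [3y] zero: DF = P = 9321/10000 ≈ 0.932100
step 4 [4y] bond c/1=27/400: DF=(4751111/4000000 − 27/400·(0.997100+0.970800+0.932100))/(1+27/400) = 9293/10000 ≈ 0.929300
step 5 [5y] zero: DF = P = 4611/5000 ≈ 0.922200
step 6 [6y] zero: DF = P = 4583/5000 ≈ 0.916600
step 7 [7y] swap r/1=127/7282: DF=(1 − 127/7282·(0.997100+0.970800+0.932100+0.929300+0.922200+0.916600))/(1+127/7282) = 8857/10000 ≈ 0.885700

1 1 9971/10000
2 2 2427/2500
3 3 9321/10000
4 4 9293/10000
5 5 4611/5000
6 6 4583/5000
7 7 8857/10000
s(3y) = (1/(9321/10000) − 1)/(3) = 679/27963 ≈ 2.4282%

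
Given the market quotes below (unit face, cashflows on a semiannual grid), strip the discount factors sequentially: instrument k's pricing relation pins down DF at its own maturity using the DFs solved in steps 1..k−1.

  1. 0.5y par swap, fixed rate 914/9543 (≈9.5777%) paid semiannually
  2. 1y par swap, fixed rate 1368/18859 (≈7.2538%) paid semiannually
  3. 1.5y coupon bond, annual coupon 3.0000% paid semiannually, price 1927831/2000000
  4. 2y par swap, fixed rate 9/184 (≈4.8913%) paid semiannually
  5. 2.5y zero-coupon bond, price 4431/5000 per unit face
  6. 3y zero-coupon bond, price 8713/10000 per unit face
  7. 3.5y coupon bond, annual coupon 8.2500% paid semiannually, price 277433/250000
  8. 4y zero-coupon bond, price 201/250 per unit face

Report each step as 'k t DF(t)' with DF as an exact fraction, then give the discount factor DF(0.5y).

1 1/2 9543/10000
2 1 2329/2500
3 3/2 4609/5000
4 2 9091/10000
5 5/2 4431/5000
6 3 8713/10000
7 7/2 8489/10000
8 4 201/250
DF(0.5y) = 9543/10000 ≈ 0.954300

step 1 [0.5y] swap r/2=457/9543: DF=(1 − 457/9543·(0))/(1+457/9543) = 9543/10000 ≈ 0.954300
step 2 [1y] swap r/2=684/18859: DF=(1 − 684/18859·(0.954300))/(1+684/18859) = 2329/2500 ≈ 0.931600
step 3 [1.5y] bond c/2=3/200: DF=(1927831/2000000 − 3/200·(0.954300+0.931600))/(1+3/200) = 4609/5000 ≈ 0.921800
step 4 [2y] swap r/2=9/368: DF=(1 − 9/368·(0.954300+0.931600+0.921800))/(1+9/368) = 9091/10000 ≈ 0.909100
step 5 [2.5y] zero: DF = P = 4431/5000 ≈ 0.886200
step 6 [3y] zero: DF = P = 8713/10000 ≈ 0.871300
step 7 [3.5y] bond c/2=33/800: DF=(277433/250000 − 33/800·(0.954300+0.931600+0.921800+0.909100+0.886200+0.871300))/(1+33/800) = 8489/10000 ≈ 0.848900
step 8 [4y] zero: DF = P = 201/250 ≈ 0.804000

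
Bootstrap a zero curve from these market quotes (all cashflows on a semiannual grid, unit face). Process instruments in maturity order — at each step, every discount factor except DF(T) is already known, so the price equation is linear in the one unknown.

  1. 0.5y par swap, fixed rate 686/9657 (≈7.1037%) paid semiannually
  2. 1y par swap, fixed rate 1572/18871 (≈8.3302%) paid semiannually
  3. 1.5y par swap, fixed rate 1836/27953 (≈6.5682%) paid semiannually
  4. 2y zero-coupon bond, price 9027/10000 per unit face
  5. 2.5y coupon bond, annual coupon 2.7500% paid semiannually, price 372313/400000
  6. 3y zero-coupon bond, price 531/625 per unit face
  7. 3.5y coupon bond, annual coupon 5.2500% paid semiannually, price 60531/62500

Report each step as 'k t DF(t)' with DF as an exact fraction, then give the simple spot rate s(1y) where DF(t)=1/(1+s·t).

1 1/2 9657/10000
2 1 4607/5000
3 3/2 4541/5000
4 2 9027/10000
5 5/2 217/250
6 3 531/625
7 7/2 2013/2500
s(1y) = (1/(4607/5000) − 1)/(1) = 393/4607 ≈ 8.5305%

step 1 [0.5y] swap r/2=343/9657: DF=(1 − 343/9657·(0))/(1+343/9657) = 9657/10000 ≈ 0.965700
step 2 [1y] swap r/2=786/18871: DF=(1 − 786/18871·(0.965700))/(1+786/18871) = 4607/5000 ≈ 0.921400
step 3 [1.5y] swap r/2=918/27953: DF=(1 − 918/27953·(0.965700+0.921400))/(1+918/27953) = 4541/5000 ≈ 0.908200
step 4 [2y] zero: DF = P = 9027/10000 ≈ 0.902700
step 5 [2.5y] bond c/2=11/800: DF=(372313/400000 − 11/800·(0.965700+0.921400+0.908200+0.902700))/(1+11/800) = 217/250 ≈ 0.868000
step 6 [3y] zero: DF = P = 531/625 ≈ 0.849600
step 7 [3.5y] bond c/2=21/800: DF=(60531/62500 − 21/800·(0.965700+0.921400+0.908200+0.902700+0.868000+0.849600))/(1+21/800) = 2013/2500 ≈ 0.805200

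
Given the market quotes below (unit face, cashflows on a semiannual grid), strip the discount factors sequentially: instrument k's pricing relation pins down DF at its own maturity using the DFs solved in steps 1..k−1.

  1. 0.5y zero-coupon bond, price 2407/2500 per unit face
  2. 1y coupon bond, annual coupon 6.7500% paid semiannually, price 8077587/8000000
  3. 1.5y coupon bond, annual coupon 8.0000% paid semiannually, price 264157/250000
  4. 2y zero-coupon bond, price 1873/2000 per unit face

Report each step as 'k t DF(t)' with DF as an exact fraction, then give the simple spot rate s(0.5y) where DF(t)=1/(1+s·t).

1 1/2 2407/2500
2 1 9453/10000
3 3/2 4713/5000
4 2 1873/2000
s(0.5y) = (1/(2407/2500) − 1)/(1/2) = 186/2407 ≈ 7.7275%

step 1 [0.5y] zero: DF = P = 2407/2500 ≈ 0.962800
step 2 [1y] bond c/2=27/800: DF=(8077587/8000000 − 27/800·(0.962800))/(1+27/800) = 9453/10000 ≈ 0.945300
step 3 [1.5y] bond c/2=1/25: DF=(264157/250000 − 1/25·(0.962800+0.945300))/(1+1/25) = 4713/5000 ≈ 0.942600
step 4 [2y] zero: DF = P = 1873/2000 ≈ 0.936500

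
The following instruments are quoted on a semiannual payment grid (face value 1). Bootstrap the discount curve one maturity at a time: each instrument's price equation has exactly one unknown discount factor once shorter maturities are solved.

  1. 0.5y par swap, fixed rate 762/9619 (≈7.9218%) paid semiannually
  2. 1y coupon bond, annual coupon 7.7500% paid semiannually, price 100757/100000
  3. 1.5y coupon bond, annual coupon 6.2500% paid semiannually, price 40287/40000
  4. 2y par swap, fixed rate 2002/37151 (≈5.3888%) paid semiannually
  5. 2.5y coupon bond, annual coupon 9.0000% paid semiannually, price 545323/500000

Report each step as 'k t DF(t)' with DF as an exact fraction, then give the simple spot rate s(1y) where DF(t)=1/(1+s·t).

1 1/2 9619/10000
2 1 9341/10000
3 3/2 1149/1250
4 2 8999/10000
5 5/2 8837/10000
s(1y) = (1/(9341/10000) − 1)/(1) = 659/9341 ≈ 7.0549%

step 1 [0.5y] swap r/2=381/9619: DF=(1 − 381/9619·(0))/(1+381/9619) = 9619/10000 ≈ 0.961900
step 2 [1y] bond c/2=31/800: DF=(100757/100000 − 31/800·(0.961900))/(1+31/800) = 9341/10000 ≈ 0.934100
step 3 [1.5y] bond c/2=1/32: DF=(40287/40000 − 1/32·(0.961900+0.934100))/(1+1/32) = 1149/1250 ≈ 0.919200
step 4 [2y] swap r/2=1001/37151: DF=(1 − 1001/37151·(0.961900+0.934100+0.919200))/(1+1001/37151) = 8999/10000 ≈ 0.899900
step 5 [2.5y] bond c/2=9/200: DF=(545323/500000 − 9/200·(0.961900+0.934100+0.919200+0.899900))/(1+9/200) = 8837/10000 ≈ 0.883700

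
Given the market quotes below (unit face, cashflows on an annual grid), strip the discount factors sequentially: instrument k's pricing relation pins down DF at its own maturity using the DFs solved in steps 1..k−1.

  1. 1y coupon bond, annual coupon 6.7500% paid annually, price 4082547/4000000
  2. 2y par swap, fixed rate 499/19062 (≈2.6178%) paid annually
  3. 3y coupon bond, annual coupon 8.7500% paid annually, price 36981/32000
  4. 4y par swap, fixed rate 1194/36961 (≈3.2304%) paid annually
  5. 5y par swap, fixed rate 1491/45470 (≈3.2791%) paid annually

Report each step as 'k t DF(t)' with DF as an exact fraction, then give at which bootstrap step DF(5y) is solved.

step 1 [1y] bond c/1=27/400: DF=(4082547/4000000 − 27/400·(0))/(1+27/400) = 9561/10000 ≈ 0.956100
step 2 [2y] swap r/1=499/19062: DF=(1 − 499/19062·(0.956100))/(1+499/19062) = 9501/10000 ≈ 0.950100
step 3 [3y] bond c/1=7/80: DF=(36981/32000 − 7/80·(0.956100+0.950100))/(1+7/80) = 9093/10000 ≈ 0.909300
step 4 [4y] swap r/1=1194/36961: DF=(1 − 1194/36961·(0.956100+0.950100+0.909300))/(1+1194/36961) = 4403/5000 ≈ 0.880600
step 5 [5y] swap r/1=1491/45470: DF=(1 − 1491/45470·(0.956100+0.950100+0.909300+0.880600))/(1+1491/45470) = 8509/10000 ≈ 0.850900

1 1 9561/10000
2 2 9501/10000
3 3 9093/10000
4 4 4403/5000
5 5 8509/10000
DF(5y) is solved at step 5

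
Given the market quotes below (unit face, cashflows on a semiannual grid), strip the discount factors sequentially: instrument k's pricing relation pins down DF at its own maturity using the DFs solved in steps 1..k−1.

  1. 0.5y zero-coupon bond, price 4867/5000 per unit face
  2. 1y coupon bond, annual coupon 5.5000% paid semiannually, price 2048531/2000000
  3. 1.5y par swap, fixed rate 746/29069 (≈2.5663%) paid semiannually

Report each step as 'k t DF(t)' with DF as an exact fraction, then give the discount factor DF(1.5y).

1 1/2 4867/5000
2 1 2427/2500
3 3/2 9627/10000
DF(1.5y) = 9627/10000 ≈ 0.962700

step 1 [0.5y] zero: DF = P = 4867/5000 ≈ 0.973400
step 2 [1y] bond c/2=11/400: DF=(2048531/2000000 − 11/400·(0.973400))/(1+11/400) = 2427/2500 ≈ 0.970800
step 3 [1.5y] swap r/2=373/29069: DF=(1 − 373/29069·(0.973400+0.970800))/(1+373/29069) = 9627/10000 ≈ 0.962700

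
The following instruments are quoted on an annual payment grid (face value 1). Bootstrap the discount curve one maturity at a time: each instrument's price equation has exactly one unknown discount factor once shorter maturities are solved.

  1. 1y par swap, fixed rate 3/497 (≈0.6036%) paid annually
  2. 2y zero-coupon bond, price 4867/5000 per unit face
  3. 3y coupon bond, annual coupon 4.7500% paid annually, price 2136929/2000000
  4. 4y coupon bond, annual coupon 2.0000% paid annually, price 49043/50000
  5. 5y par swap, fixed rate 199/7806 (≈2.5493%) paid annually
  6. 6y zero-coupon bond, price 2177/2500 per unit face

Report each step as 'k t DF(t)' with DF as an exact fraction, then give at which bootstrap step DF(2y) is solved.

1 1 497/500
2 2 4867/5000
3 3 2327/2500
4 4 1131/1250
5 5 4403/5000
6 6 2177/2500
DF(2y) is solved at step 2

step 1 [1y] swap r/1=3/497: DF=(1 − 3/497·(0))/(1+3/497) = 497/500 ≈ 0.994000
step 2 [2y] zero: DF = P = 4867/5000 ≈ 0.973400
step 3 [3y] bond c/1=19/400: DF=(2136929/2000000 − 19/400·(0.994000+0.973400))/(1+19/400) = 2327/2500 ≈ 0.930800
step 4 [4y] bond c/1=1/50: DF=(49043/50000 − 1/50·(0.994000+0.973400+0.930800))/(1+1/50) = 1131/1250 ≈ 0.904800
step 5 [5y] swap r/1=199/7806: DF=(1 − 199/7806·(0.994000+0.973400+0.930800+0.904800))/(1+199/7806) = 4403/5000 ≈ 0.880600
step 6 [6y] zero: DF = P = 2177/2500 ≈ 0.870800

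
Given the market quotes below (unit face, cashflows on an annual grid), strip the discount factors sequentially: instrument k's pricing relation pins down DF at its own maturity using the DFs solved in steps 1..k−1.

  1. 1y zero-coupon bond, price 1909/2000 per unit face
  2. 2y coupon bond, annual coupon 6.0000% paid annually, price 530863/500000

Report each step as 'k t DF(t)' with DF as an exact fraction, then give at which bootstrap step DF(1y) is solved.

1 1 1909/2000
2 2 2369/2500
DF(1y) is solved at step 1

step 1 [1y] zero: DF = P = 1909/2000 ≈ 0.954500
step 2 [2y] bond c/1=3/50: DF=(530863/500000 − 3/50·(0.954500))/(1+3/50) = 2369/2500 ≈ 0.947600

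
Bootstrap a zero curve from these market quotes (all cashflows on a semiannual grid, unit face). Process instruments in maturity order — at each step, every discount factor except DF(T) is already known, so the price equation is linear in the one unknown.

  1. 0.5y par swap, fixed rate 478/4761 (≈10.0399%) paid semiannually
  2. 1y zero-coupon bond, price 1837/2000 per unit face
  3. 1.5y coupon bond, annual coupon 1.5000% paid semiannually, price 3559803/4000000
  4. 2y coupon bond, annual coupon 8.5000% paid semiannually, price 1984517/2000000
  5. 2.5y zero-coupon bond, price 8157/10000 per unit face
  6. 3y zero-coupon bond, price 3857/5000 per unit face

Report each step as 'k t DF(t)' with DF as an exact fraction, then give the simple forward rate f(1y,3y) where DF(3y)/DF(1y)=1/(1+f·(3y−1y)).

1 1/2 4761/5000
2 1 1837/2000
3 3/2 4347/5000
4 2 8401/10000
5 5/2 8157/10000
6 3 3857/5000
f(1y,3y) = ((1837/2000)/(3857/5000) − 1)/(2) = 1471/15428 ≈ 9.5346%

step 1 [0.5y] swap r/2=239/4761: DF=(1 − 239/4761·(0))/(1+239/4761) = 4761/5000 ≈ 0.952200
step 2 [1y] zero: DF = P = 1837/2000 ≈ 0.918500
step 3 [1.5y] bond c/2=3/400: DF=(3559803/4000000 − 3/400·(0.952200+0.918500))/(1+3/400) = 4347/5000 ≈ 0.869400
step 4 [2y] bond c/2=17/400: DF=(1984517/2000000 − 17/400·(0.952200+0.918500+0.869400))/(1+17/400) = 8401/10000 ≈ 0.840100
step 5 [2.5y] zero: DF = P = 8157/10000 ≈ 0.815700
step 6 [3y] zero: DF = P = 3857/5000 ≈ 0.771400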